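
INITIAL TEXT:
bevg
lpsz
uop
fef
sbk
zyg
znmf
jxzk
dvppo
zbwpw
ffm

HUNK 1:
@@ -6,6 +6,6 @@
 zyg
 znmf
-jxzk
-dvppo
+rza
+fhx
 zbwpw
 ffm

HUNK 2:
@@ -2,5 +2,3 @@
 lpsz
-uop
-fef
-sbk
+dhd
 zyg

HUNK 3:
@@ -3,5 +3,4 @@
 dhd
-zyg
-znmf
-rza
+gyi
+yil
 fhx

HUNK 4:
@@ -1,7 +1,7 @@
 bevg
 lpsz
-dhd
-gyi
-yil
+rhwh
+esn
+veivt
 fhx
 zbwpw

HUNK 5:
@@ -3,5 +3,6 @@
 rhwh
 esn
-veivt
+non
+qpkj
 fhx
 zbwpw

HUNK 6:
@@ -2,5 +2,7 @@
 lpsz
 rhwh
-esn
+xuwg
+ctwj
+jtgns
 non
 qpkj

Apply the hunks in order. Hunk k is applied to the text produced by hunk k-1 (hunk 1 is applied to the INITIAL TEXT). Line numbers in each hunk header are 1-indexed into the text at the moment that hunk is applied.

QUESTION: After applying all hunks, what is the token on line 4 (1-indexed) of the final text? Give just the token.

Answer: xuwg

Derivation:
Hunk 1: at line 6 remove [jxzk,dvppo] add [rza,fhx] -> 11 lines: bevg lpsz uop fef sbk zyg znmf rza fhx zbwpw ffm
Hunk 2: at line 2 remove [uop,fef,sbk] add [dhd] -> 9 lines: bevg lpsz dhd zyg znmf rza fhx zbwpw ffm
Hunk 3: at line 3 remove [zyg,znmf,rza] add [gyi,yil] -> 8 lines: bevg lpsz dhd gyi yil fhx zbwpw ffm
Hunk 4: at line 1 remove [dhd,gyi,yil] add [rhwh,esn,veivt] -> 8 lines: bevg lpsz rhwh esn veivt fhx zbwpw ffm
Hunk 5: at line 3 remove [veivt] add [non,qpkj] -> 9 lines: bevg lpsz rhwh esn non qpkj fhx zbwpw ffm
Hunk 6: at line 2 remove [esn] add [xuwg,ctwj,jtgns] -> 11 lines: bevg lpsz rhwh xuwg ctwj jtgns non qpkj fhx zbwpw ffm
Final line 4: xuwg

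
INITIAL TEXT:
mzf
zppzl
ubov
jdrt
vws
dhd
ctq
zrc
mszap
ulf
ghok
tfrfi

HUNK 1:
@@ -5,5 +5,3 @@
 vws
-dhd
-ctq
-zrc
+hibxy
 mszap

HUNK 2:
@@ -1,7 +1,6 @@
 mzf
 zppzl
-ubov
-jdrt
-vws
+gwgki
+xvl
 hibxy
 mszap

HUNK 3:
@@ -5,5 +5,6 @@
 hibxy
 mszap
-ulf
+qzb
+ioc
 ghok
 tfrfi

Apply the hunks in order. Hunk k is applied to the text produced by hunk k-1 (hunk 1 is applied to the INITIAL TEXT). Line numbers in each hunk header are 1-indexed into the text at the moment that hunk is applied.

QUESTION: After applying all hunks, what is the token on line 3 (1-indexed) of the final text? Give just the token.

Hunk 1: at line 5 remove [dhd,ctq,zrc] add [hibxy] -> 10 lines: mzf zppzl ubov jdrt vws hibxy mszap ulf ghok tfrfi
Hunk 2: at line 1 remove [ubov,jdrt,vws] add [gwgki,xvl] -> 9 lines: mzf zppzl gwgki xvl hibxy mszap ulf ghok tfrfi
Hunk 3: at line 5 remove [ulf] add [qzb,ioc] -> 10 lines: mzf zppzl gwgki xvl hibxy mszap qzb ioc ghok tfrfi
Final line 3: gwgki

Answer: gwgki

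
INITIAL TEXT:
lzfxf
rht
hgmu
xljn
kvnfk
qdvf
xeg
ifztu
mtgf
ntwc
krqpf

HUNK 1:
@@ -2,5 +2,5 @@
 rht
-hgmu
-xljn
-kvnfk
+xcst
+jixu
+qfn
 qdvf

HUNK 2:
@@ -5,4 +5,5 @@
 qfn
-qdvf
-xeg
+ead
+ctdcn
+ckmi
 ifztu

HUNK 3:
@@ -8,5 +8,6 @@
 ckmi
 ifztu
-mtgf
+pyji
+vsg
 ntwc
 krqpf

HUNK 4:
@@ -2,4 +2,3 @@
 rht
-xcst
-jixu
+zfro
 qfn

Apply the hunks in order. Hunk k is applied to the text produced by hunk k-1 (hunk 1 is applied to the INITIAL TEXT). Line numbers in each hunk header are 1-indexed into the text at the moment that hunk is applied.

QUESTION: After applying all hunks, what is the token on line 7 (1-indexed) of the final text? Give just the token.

Hunk 1: at line 2 remove [hgmu,xljn,kvnfk] add [xcst,jixu,qfn] -> 11 lines: lzfxf rht xcst jixu qfn qdvf xeg ifztu mtgf ntwc krqpf
Hunk 2: at line 5 remove [qdvf,xeg] add [ead,ctdcn,ckmi] -> 12 lines: lzfxf rht xcst jixu qfn ead ctdcn ckmi ifztu mtgf ntwc krqpf
Hunk 3: at line 8 remove [mtgf] add [pyji,vsg] -> 13 lines: lzfxf rht xcst jixu qfn ead ctdcn ckmi ifztu pyji vsg ntwc krqpf
Hunk 4: at line 2 remove [xcst,jixu] add [zfro] -> 12 lines: lzfxf rht zfro qfn ead ctdcn ckmi ifztu pyji vsg ntwc krqpf
Final line 7: ckmi

Answer: ckmi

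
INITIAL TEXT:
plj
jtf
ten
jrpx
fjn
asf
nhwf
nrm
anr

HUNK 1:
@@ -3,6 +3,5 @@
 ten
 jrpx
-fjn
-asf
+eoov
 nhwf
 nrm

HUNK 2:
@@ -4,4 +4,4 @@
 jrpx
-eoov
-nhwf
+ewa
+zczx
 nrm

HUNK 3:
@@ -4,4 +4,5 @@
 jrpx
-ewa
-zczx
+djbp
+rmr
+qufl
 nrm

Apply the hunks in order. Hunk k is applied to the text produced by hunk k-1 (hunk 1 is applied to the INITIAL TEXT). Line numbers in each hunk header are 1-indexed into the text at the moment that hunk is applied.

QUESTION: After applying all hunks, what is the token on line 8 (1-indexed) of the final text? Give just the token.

Hunk 1: at line 3 remove [fjn,asf] add [eoov] -> 8 lines: plj jtf ten jrpx eoov nhwf nrm anr
Hunk 2: at line 4 remove [eoov,nhwf] add [ewa,zczx] -> 8 lines: plj jtf ten jrpx ewa zczx nrm anr
Hunk 3: at line 4 remove [ewa,zczx] add [djbp,rmr,qufl] -> 9 lines: plj jtf ten jrpx djbp rmr qufl nrm anr
Final line 8: nrm

Answer: nrm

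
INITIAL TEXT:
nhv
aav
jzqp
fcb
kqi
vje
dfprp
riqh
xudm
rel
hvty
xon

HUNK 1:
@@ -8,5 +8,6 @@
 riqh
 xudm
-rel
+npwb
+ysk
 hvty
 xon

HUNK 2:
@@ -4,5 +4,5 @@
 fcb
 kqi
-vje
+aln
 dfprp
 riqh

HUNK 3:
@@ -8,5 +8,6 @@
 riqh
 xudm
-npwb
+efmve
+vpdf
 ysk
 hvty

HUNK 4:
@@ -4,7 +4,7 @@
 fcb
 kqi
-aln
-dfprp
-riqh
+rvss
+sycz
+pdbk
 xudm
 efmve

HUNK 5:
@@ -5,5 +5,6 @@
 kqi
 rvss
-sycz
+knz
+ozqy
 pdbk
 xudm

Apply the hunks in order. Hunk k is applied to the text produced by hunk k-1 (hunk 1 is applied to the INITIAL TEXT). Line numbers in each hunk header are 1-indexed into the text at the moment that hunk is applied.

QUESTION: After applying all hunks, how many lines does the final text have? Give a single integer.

Answer: 15

Derivation:
Hunk 1: at line 8 remove [rel] add [npwb,ysk] -> 13 lines: nhv aav jzqp fcb kqi vje dfprp riqh xudm npwb ysk hvty xon
Hunk 2: at line 4 remove [vje] add [aln] -> 13 lines: nhv aav jzqp fcb kqi aln dfprp riqh xudm npwb ysk hvty xon
Hunk 3: at line 8 remove [npwb] add [efmve,vpdf] -> 14 lines: nhv aav jzqp fcb kqi aln dfprp riqh xudm efmve vpdf ysk hvty xon
Hunk 4: at line 4 remove [aln,dfprp,riqh] add [rvss,sycz,pdbk] -> 14 lines: nhv aav jzqp fcb kqi rvss sycz pdbk xudm efmve vpdf ysk hvty xon
Hunk 5: at line 5 remove [sycz] add [knz,ozqy] -> 15 lines: nhv aav jzqp fcb kqi rvss knz ozqy pdbk xudm efmve vpdf ysk hvty xon
Final line count: 15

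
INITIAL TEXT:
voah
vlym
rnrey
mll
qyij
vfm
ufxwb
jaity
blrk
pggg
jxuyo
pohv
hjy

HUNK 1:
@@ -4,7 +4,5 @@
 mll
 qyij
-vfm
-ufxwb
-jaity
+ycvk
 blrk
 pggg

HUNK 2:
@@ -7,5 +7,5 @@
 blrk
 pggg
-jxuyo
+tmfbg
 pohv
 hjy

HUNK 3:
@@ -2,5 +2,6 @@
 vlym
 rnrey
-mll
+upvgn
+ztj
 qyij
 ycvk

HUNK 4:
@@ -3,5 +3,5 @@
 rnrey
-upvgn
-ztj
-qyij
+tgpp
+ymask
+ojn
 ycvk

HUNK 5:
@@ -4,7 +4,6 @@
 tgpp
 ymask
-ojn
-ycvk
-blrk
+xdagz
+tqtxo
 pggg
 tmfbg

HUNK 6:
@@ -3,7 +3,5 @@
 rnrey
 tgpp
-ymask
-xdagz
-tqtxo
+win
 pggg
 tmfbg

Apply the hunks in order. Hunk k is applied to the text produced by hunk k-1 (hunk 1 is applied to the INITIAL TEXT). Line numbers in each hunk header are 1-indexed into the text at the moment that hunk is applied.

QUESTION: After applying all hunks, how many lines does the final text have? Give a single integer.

Hunk 1: at line 4 remove [vfm,ufxwb,jaity] add [ycvk] -> 11 lines: voah vlym rnrey mll qyij ycvk blrk pggg jxuyo pohv hjy
Hunk 2: at line 7 remove [jxuyo] add [tmfbg] -> 11 lines: voah vlym rnrey mll qyij ycvk blrk pggg tmfbg pohv hjy
Hunk 3: at line 2 remove [mll] add [upvgn,ztj] -> 12 lines: voah vlym rnrey upvgn ztj qyij ycvk blrk pggg tmfbg pohv hjy
Hunk 4: at line 3 remove [upvgn,ztj,qyij] add [tgpp,ymask,ojn] -> 12 lines: voah vlym rnrey tgpp ymask ojn ycvk blrk pggg tmfbg pohv hjy
Hunk 5: at line 4 remove [ojn,ycvk,blrk] add [xdagz,tqtxo] -> 11 lines: voah vlym rnrey tgpp ymask xdagz tqtxo pggg tmfbg pohv hjy
Hunk 6: at line 3 remove [ymask,xdagz,tqtxo] add [win] -> 9 lines: voah vlym rnrey tgpp win pggg tmfbg pohv hjy
Final line count: 9

Answer: 9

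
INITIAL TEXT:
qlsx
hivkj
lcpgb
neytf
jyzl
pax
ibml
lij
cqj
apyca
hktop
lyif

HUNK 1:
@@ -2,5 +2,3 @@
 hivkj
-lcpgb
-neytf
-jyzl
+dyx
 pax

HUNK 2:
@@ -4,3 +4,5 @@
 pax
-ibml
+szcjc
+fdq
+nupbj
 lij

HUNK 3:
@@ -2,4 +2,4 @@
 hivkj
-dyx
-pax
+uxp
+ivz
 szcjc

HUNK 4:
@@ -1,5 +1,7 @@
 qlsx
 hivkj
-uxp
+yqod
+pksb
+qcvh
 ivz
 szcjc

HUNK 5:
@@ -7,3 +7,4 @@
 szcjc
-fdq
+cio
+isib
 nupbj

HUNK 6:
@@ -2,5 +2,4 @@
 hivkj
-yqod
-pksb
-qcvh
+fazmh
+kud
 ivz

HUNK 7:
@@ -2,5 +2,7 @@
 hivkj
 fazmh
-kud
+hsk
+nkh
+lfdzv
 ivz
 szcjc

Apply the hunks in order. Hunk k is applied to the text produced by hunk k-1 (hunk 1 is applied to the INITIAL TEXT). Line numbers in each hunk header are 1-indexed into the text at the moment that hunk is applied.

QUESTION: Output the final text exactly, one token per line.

Answer: qlsx
hivkj
fazmh
hsk
nkh
lfdzv
ivz
szcjc
cio
isib
nupbj
lij
cqj
apyca
hktop
lyif

Derivation:
Hunk 1: at line 2 remove [lcpgb,neytf,jyzl] add [dyx] -> 10 lines: qlsx hivkj dyx pax ibml lij cqj apyca hktop lyif
Hunk 2: at line 4 remove [ibml] add [szcjc,fdq,nupbj] -> 12 lines: qlsx hivkj dyx pax szcjc fdq nupbj lij cqj apyca hktop lyif
Hunk 3: at line 2 remove [dyx,pax] add [uxp,ivz] -> 12 lines: qlsx hivkj uxp ivz szcjc fdq nupbj lij cqj apyca hktop lyif
Hunk 4: at line 1 remove [uxp] add [yqod,pksb,qcvh] -> 14 lines: qlsx hivkj yqod pksb qcvh ivz szcjc fdq nupbj lij cqj apyca hktop lyif
Hunk 5: at line 7 remove [fdq] add [cio,isib] -> 15 lines: qlsx hivkj yqod pksb qcvh ivz szcjc cio isib nupbj lij cqj apyca hktop lyif
Hunk 6: at line 2 remove [yqod,pksb,qcvh] add [fazmh,kud] -> 14 lines: qlsx hivkj fazmh kud ivz szcjc cio isib nupbj lij cqj apyca hktop lyif
Hunk 7: at line 2 remove [kud] add [hsk,nkh,lfdzv] -> 16 lines: qlsx hivkj fazmh hsk nkh lfdzv ivz szcjc cio isib nupbj lij cqj apyca hktop lyif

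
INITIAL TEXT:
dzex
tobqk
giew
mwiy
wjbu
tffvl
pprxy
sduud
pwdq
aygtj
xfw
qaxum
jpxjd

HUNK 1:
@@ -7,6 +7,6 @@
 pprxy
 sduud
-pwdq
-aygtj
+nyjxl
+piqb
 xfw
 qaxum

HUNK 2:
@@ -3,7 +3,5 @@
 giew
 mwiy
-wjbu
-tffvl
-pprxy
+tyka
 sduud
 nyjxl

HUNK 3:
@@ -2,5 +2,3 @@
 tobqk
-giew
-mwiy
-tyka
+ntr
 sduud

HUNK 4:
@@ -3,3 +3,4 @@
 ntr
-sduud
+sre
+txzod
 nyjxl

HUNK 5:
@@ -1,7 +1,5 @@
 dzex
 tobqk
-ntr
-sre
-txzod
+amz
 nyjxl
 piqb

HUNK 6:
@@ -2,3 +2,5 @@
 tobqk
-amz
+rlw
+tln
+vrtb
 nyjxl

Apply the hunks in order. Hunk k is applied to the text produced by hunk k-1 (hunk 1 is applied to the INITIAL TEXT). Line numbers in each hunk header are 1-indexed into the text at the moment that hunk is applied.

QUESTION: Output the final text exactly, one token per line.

Hunk 1: at line 7 remove [pwdq,aygtj] add [nyjxl,piqb] -> 13 lines: dzex tobqk giew mwiy wjbu tffvl pprxy sduud nyjxl piqb xfw qaxum jpxjd
Hunk 2: at line 3 remove [wjbu,tffvl,pprxy] add [tyka] -> 11 lines: dzex tobqk giew mwiy tyka sduud nyjxl piqb xfw qaxum jpxjd
Hunk 3: at line 2 remove [giew,mwiy,tyka] add [ntr] -> 9 lines: dzex tobqk ntr sduud nyjxl piqb xfw qaxum jpxjd
Hunk 4: at line 3 remove [sduud] add [sre,txzod] -> 10 lines: dzex tobqk ntr sre txzod nyjxl piqb xfw qaxum jpxjd
Hunk 5: at line 1 remove [ntr,sre,txzod] add [amz] -> 8 lines: dzex tobqk amz nyjxl piqb xfw qaxum jpxjd
Hunk 6: at line 2 remove [amz] add [rlw,tln,vrtb] -> 10 lines: dzex tobqk rlw tln vrtb nyjxl piqb xfw qaxum jpxjd

Answer: dzex
tobqk
rlw
tln
vrtb
nyjxl
piqb
xfw
qaxum
jpxjd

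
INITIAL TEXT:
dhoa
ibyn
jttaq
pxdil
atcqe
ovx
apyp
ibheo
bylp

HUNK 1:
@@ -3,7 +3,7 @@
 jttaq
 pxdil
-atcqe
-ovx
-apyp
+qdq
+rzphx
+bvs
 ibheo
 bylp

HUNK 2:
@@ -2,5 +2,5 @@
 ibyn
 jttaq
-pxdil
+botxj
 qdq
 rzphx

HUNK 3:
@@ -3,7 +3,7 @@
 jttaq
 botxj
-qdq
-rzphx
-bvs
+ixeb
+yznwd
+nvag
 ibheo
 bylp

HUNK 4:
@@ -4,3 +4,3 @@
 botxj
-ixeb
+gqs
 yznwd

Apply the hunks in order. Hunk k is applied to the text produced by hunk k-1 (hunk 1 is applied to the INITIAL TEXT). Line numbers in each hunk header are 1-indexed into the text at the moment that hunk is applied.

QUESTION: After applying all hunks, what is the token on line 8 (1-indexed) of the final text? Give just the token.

Answer: ibheo

Derivation:
Hunk 1: at line 3 remove [atcqe,ovx,apyp] add [qdq,rzphx,bvs] -> 9 lines: dhoa ibyn jttaq pxdil qdq rzphx bvs ibheo bylp
Hunk 2: at line 2 remove [pxdil] add [botxj] -> 9 lines: dhoa ibyn jttaq botxj qdq rzphx bvs ibheo bylp
Hunk 3: at line 3 remove [qdq,rzphx,bvs] add [ixeb,yznwd,nvag] -> 9 lines: dhoa ibyn jttaq botxj ixeb yznwd nvag ibheo bylp
Hunk 4: at line 4 remove [ixeb] add [gqs] -> 9 lines: dhoa ibyn jttaq botxj gqs yznwd nvag ibheo bylp
Final line 8: ibheo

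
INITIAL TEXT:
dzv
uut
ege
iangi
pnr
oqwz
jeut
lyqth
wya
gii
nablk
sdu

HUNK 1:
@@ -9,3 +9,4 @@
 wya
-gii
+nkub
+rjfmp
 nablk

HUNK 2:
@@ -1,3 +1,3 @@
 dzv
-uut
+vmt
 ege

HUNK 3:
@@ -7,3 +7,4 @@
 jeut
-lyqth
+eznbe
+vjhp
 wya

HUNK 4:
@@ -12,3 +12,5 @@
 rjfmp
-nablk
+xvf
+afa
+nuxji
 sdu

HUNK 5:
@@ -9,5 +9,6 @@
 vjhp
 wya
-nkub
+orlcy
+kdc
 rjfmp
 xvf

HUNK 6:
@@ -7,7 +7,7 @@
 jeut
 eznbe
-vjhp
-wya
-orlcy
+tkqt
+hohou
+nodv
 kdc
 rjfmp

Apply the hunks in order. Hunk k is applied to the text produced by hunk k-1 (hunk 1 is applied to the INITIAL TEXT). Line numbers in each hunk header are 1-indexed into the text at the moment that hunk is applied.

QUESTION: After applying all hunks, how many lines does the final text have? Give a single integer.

Hunk 1: at line 9 remove [gii] add [nkub,rjfmp] -> 13 lines: dzv uut ege iangi pnr oqwz jeut lyqth wya nkub rjfmp nablk sdu
Hunk 2: at line 1 remove [uut] add [vmt] -> 13 lines: dzv vmt ege iangi pnr oqwz jeut lyqth wya nkub rjfmp nablk sdu
Hunk 3: at line 7 remove [lyqth] add [eznbe,vjhp] -> 14 lines: dzv vmt ege iangi pnr oqwz jeut eznbe vjhp wya nkub rjfmp nablk sdu
Hunk 4: at line 12 remove [nablk] add [xvf,afa,nuxji] -> 16 lines: dzv vmt ege iangi pnr oqwz jeut eznbe vjhp wya nkub rjfmp xvf afa nuxji sdu
Hunk 5: at line 9 remove [nkub] add [orlcy,kdc] -> 17 lines: dzv vmt ege iangi pnr oqwz jeut eznbe vjhp wya orlcy kdc rjfmp xvf afa nuxji sdu
Hunk 6: at line 7 remove [vjhp,wya,orlcy] add [tkqt,hohou,nodv] -> 17 lines: dzv vmt ege iangi pnr oqwz jeut eznbe tkqt hohou nodv kdc rjfmp xvf afa nuxji sdu
Final line count: 17

Answer: 17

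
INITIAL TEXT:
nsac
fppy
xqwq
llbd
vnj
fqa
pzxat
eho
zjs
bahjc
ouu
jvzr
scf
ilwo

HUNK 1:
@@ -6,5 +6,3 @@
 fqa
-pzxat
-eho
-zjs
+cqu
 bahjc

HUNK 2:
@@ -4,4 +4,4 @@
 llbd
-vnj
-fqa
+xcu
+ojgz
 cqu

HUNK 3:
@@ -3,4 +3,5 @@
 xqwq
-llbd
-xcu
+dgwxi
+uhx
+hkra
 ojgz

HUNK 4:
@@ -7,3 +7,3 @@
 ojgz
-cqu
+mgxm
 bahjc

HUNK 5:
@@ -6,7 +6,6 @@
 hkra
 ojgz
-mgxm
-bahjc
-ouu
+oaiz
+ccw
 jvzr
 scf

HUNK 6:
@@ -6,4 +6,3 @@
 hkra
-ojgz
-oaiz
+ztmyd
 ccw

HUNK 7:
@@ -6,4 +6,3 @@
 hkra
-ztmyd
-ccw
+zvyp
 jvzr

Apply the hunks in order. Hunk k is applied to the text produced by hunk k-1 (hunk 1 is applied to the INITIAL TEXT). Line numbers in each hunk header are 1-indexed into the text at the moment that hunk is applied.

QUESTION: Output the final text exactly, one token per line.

Hunk 1: at line 6 remove [pzxat,eho,zjs] add [cqu] -> 12 lines: nsac fppy xqwq llbd vnj fqa cqu bahjc ouu jvzr scf ilwo
Hunk 2: at line 4 remove [vnj,fqa] add [xcu,ojgz] -> 12 lines: nsac fppy xqwq llbd xcu ojgz cqu bahjc ouu jvzr scf ilwo
Hunk 3: at line 3 remove [llbd,xcu] add [dgwxi,uhx,hkra] -> 13 lines: nsac fppy xqwq dgwxi uhx hkra ojgz cqu bahjc ouu jvzr scf ilwo
Hunk 4: at line 7 remove [cqu] add [mgxm] -> 13 lines: nsac fppy xqwq dgwxi uhx hkra ojgz mgxm bahjc ouu jvzr scf ilwo
Hunk 5: at line 6 remove [mgxm,bahjc,ouu] add [oaiz,ccw] -> 12 lines: nsac fppy xqwq dgwxi uhx hkra ojgz oaiz ccw jvzr scf ilwo
Hunk 6: at line 6 remove [ojgz,oaiz] add [ztmyd] -> 11 lines: nsac fppy xqwq dgwxi uhx hkra ztmyd ccw jvzr scf ilwo
Hunk 7: at line 6 remove [ztmyd,ccw] add [zvyp] -> 10 lines: nsac fppy xqwq dgwxi uhx hkra zvyp jvzr scf ilwo

Answer: nsac
fppy
xqwq
dgwxi
uhx
hkra
zvyp
jvzr
scf
ilwo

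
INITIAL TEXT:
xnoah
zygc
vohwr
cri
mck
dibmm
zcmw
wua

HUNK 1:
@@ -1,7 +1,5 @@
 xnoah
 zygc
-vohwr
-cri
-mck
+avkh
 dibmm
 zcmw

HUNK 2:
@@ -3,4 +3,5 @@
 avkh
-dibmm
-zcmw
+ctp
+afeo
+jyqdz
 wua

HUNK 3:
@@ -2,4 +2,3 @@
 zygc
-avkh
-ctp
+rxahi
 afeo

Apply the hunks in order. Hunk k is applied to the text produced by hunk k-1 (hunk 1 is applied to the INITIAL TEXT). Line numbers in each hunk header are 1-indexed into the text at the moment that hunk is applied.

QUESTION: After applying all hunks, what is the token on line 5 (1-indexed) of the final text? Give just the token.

Hunk 1: at line 1 remove [vohwr,cri,mck] add [avkh] -> 6 lines: xnoah zygc avkh dibmm zcmw wua
Hunk 2: at line 3 remove [dibmm,zcmw] add [ctp,afeo,jyqdz] -> 7 lines: xnoah zygc avkh ctp afeo jyqdz wua
Hunk 3: at line 2 remove [avkh,ctp] add [rxahi] -> 6 lines: xnoah zygc rxahi afeo jyqdz wua
Final line 5: jyqdz

Answer: jyqdz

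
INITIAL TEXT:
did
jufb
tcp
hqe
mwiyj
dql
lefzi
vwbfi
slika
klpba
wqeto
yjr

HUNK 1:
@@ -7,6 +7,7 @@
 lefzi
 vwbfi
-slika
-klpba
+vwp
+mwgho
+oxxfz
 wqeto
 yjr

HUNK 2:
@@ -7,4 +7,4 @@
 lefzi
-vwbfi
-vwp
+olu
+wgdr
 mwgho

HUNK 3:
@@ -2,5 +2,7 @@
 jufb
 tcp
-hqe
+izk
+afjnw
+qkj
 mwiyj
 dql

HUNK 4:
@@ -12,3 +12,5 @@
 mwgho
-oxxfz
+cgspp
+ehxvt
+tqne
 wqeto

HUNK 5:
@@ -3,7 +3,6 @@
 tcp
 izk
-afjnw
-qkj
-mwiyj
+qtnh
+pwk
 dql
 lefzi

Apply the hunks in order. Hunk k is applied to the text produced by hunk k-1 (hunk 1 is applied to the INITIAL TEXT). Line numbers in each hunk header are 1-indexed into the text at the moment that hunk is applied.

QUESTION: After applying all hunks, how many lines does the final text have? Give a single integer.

Answer: 16

Derivation:
Hunk 1: at line 7 remove [slika,klpba] add [vwp,mwgho,oxxfz] -> 13 lines: did jufb tcp hqe mwiyj dql lefzi vwbfi vwp mwgho oxxfz wqeto yjr
Hunk 2: at line 7 remove [vwbfi,vwp] add [olu,wgdr] -> 13 lines: did jufb tcp hqe mwiyj dql lefzi olu wgdr mwgho oxxfz wqeto yjr
Hunk 3: at line 2 remove [hqe] add [izk,afjnw,qkj] -> 15 lines: did jufb tcp izk afjnw qkj mwiyj dql lefzi olu wgdr mwgho oxxfz wqeto yjr
Hunk 4: at line 12 remove [oxxfz] add [cgspp,ehxvt,tqne] -> 17 lines: did jufb tcp izk afjnw qkj mwiyj dql lefzi olu wgdr mwgho cgspp ehxvt tqne wqeto yjr
Hunk 5: at line 3 remove [afjnw,qkj,mwiyj] add [qtnh,pwk] -> 16 lines: did jufb tcp izk qtnh pwk dql lefzi olu wgdr mwgho cgspp ehxvt tqne wqeto yjr
Final line count: 16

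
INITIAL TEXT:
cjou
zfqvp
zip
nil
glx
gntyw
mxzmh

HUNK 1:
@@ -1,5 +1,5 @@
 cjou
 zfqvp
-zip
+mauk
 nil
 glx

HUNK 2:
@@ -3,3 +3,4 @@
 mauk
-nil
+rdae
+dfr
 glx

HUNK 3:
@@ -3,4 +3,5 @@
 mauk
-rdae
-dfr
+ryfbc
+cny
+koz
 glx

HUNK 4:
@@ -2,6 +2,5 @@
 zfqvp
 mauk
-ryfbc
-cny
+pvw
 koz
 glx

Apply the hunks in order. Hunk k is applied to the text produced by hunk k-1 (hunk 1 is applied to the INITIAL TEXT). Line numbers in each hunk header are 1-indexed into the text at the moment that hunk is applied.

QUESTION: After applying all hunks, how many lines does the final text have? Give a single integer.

Answer: 8

Derivation:
Hunk 1: at line 1 remove [zip] add [mauk] -> 7 lines: cjou zfqvp mauk nil glx gntyw mxzmh
Hunk 2: at line 3 remove [nil] add [rdae,dfr] -> 8 lines: cjou zfqvp mauk rdae dfr glx gntyw mxzmh
Hunk 3: at line 3 remove [rdae,dfr] add [ryfbc,cny,koz] -> 9 lines: cjou zfqvp mauk ryfbc cny koz glx gntyw mxzmh
Hunk 4: at line 2 remove [ryfbc,cny] add [pvw] -> 8 lines: cjou zfqvp mauk pvw koz glx gntyw mxzmh
Final line count: 8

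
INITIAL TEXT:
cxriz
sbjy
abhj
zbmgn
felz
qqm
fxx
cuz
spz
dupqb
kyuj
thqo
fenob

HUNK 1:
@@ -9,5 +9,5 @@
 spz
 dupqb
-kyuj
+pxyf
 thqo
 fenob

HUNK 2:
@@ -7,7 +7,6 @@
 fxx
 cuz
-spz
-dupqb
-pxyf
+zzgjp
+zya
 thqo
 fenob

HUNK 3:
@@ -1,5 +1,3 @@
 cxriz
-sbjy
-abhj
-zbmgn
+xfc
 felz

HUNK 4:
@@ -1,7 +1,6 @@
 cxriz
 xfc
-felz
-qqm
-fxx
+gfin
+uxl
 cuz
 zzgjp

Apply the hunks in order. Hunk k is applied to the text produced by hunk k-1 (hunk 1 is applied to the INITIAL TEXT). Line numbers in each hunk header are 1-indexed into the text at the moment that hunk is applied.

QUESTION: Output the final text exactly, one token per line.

Answer: cxriz
xfc
gfin
uxl
cuz
zzgjp
zya
thqo
fenob

Derivation:
Hunk 1: at line 9 remove [kyuj] add [pxyf] -> 13 lines: cxriz sbjy abhj zbmgn felz qqm fxx cuz spz dupqb pxyf thqo fenob
Hunk 2: at line 7 remove [spz,dupqb,pxyf] add [zzgjp,zya] -> 12 lines: cxriz sbjy abhj zbmgn felz qqm fxx cuz zzgjp zya thqo fenob
Hunk 3: at line 1 remove [sbjy,abhj,zbmgn] add [xfc] -> 10 lines: cxriz xfc felz qqm fxx cuz zzgjp zya thqo fenob
Hunk 4: at line 1 remove [felz,qqm,fxx] add [gfin,uxl] -> 9 lines: cxriz xfc gfin uxl cuz zzgjp zya thqo fenob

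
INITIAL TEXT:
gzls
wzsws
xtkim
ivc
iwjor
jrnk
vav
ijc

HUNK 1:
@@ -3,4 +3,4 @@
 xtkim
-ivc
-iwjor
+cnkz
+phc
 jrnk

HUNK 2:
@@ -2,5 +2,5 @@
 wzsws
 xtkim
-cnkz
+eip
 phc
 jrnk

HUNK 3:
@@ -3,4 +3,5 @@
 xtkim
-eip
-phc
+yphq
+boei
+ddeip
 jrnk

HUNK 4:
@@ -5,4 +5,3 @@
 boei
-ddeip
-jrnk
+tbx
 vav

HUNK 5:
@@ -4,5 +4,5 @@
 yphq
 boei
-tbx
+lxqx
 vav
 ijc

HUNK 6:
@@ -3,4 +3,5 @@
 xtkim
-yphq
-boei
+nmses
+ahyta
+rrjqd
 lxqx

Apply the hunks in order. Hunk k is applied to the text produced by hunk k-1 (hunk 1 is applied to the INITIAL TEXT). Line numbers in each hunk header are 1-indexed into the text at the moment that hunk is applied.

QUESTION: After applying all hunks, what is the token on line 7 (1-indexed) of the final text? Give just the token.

Answer: lxqx

Derivation:
Hunk 1: at line 3 remove [ivc,iwjor] add [cnkz,phc] -> 8 lines: gzls wzsws xtkim cnkz phc jrnk vav ijc
Hunk 2: at line 2 remove [cnkz] add [eip] -> 8 lines: gzls wzsws xtkim eip phc jrnk vav ijc
Hunk 3: at line 3 remove [eip,phc] add [yphq,boei,ddeip] -> 9 lines: gzls wzsws xtkim yphq boei ddeip jrnk vav ijc
Hunk 4: at line 5 remove [ddeip,jrnk] add [tbx] -> 8 lines: gzls wzsws xtkim yphq boei tbx vav ijc
Hunk 5: at line 4 remove [tbx] add [lxqx] -> 8 lines: gzls wzsws xtkim yphq boei lxqx vav ijc
Hunk 6: at line 3 remove [yphq,boei] add [nmses,ahyta,rrjqd] -> 9 lines: gzls wzsws xtkim nmses ahyta rrjqd lxqx vav ijc
Final line 7: lxqx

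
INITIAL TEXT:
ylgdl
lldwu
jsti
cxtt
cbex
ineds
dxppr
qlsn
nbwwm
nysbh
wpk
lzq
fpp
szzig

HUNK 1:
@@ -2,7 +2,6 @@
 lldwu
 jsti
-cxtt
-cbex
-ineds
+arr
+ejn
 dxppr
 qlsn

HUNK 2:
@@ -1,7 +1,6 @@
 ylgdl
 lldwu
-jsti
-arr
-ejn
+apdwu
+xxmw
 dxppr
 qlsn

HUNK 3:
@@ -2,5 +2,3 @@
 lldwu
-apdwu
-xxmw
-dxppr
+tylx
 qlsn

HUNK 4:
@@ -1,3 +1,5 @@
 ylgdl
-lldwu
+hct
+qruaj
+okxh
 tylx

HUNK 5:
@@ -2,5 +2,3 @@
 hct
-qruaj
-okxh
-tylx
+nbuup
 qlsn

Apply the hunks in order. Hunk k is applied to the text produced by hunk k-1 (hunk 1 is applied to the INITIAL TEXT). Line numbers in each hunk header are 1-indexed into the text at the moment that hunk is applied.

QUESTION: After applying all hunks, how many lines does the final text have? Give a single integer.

Answer: 10

Derivation:
Hunk 1: at line 2 remove [cxtt,cbex,ineds] add [arr,ejn] -> 13 lines: ylgdl lldwu jsti arr ejn dxppr qlsn nbwwm nysbh wpk lzq fpp szzig
Hunk 2: at line 1 remove [jsti,arr,ejn] add [apdwu,xxmw] -> 12 lines: ylgdl lldwu apdwu xxmw dxppr qlsn nbwwm nysbh wpk lzq fpp szzig
Hunk 3: at line 2 remove [apdwu,xxmw,dxppr] add [tylx] -> 10 lines: ylgdl lldwu tylx qlsn nbwwm nysbh wpk lzq fpp szzig
Hunk 4: at line 1 remove [lldwu] add [hct,qruaj,okxh] -> 12 lines: ylgdl hct qruaj okxh tylx qlsn nbwwm nysbh wpk lzq fpp szzig
Hunk 5: at line 2 remove [qruaj,okxh,tylx] add [nbuup] -> 10 lines: ylgdl hct nbuup qlsn nbwwm nysbh wpk lzq fpp szzig
Final line count: 10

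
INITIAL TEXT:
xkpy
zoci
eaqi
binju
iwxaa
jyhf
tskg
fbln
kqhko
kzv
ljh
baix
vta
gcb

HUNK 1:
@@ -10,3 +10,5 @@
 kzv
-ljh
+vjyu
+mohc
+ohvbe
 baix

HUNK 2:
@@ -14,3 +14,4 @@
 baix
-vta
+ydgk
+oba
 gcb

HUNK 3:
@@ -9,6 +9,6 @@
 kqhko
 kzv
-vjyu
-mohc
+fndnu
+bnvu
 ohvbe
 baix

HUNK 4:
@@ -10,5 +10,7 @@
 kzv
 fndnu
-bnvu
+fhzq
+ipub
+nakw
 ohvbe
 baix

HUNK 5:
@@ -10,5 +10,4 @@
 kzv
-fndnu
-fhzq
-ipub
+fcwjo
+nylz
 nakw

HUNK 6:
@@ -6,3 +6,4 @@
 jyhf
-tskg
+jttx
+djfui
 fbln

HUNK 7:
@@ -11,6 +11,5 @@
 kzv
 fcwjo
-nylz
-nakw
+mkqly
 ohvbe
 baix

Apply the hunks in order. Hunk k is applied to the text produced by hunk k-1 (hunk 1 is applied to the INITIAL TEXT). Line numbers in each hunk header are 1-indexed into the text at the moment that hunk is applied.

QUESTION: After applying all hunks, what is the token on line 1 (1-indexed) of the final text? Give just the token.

Answer: xkpy

Derivation:
Hunk 1: at line 10 remove [ljh] add [vjyu,mohc,ohvbe] -> 16 lines: xkpy zoci eaqi binju iwxaa jyhf tskg fbln kqhko kzv vjyu mohc ohvbe baix vta gcb
Hunk 2: at line 14 remove [vta] add [ydgk,oba] -> 17 lines: xkpy zoci eaqi binju iwxaa jyhf tskg fbln kqhko kzv vjyu mohc ohvbe baix ydgk oba gcb
Hunk 3: at line 9 remove [vjyu,mohc] add [fndnu,bnvu] -> 17 lines: xkpy zoci eaqi binju iwxaa jyhf tskg fbln kqhko kzv fndnu bnvu ohvbe baix ydgk oba gcb
Hunk 4: at line 10 remove [bnvu] add [fhzq,ipub,nakw] -> 19 lines: xkpy zoci eaqi binju iwxaa jyhf tskg fbln kqhko kzv fndnu fhzq ipub nakw ohvbe baix ydgk oba gcb
Hunk 5: at line 10 remove [fndnu,fhzq,ipub] add [fcwjo,nylz] -> 18 lines: xkpy zoci eaqi binju iwxaa jyhf tskg fbln kqhko kzv fcwjo nylz nakw ohvbe baix ydgk oba gcb
Hunk 6: at line 6 remove [tskg] add [jttx,djfui] -> 19 lines: xkpy zoci eaqi binju iwxaa jyhf jttx djfui fbln kqhko kzv fcwjo nylz nakw ohvbe baix ydgk oba gcb
Hunk 7: at line 11 remove [nylz,nakw] add [mkqly] -> 18 lines: xkpy zoci eaqi binju iwxaa jyhf jttx djfui fbln kqhko kzv fcwjo mkqly ohvbe baix ydgk oba gcb
Final line 1: xkpy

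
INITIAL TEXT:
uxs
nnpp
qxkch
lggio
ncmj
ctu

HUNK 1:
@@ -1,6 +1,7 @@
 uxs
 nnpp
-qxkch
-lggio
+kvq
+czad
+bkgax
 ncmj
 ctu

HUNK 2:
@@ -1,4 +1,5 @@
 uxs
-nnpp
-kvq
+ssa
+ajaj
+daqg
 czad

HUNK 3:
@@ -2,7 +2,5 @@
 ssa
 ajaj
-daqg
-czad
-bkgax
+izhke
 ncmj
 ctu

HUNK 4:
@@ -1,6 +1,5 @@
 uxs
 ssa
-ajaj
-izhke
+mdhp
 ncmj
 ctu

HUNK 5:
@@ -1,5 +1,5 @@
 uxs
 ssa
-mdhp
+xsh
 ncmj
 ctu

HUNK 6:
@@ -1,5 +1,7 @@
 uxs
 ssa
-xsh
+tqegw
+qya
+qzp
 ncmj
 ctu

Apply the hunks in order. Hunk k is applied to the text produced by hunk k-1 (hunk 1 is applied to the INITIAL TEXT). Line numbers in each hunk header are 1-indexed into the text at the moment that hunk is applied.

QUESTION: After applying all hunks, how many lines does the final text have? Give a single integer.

Answer: 7

Derivation:
Hunk 1: at line 1 remove [qxkch,lggio] add [kvq,czad,bkgax] -> 7 lines: uxs nnpp kvq czad bkgax ncmj ctu
Hunk 2: at line 1 remove [nnpp,kvq] add [ssa,ajaj,daqg] -> 8 lines: uxs ssa ajaj daqg czad bkgax ncmj ctu
Hunk 3: at line 2 remove [daqg,czad,bkgax] add [izhke] -> 6 lines: uxs ssa ajaj izhke ncmj ctu
Hunk 4: at line 1 remove [ajaj,izhke] add [mdhp] -> 5 lines: uxs ssa mdhp ncmj ctu
Hunk 5: at line 1 remove [mdhp] add [xsh] -> 5 lines: uxs ssa xsh ncmj ctu
Hunk 6: at line 1 remove [xsh] add [tqegw,qya,qzp] -> 7 lines: uxs ssa tqegw qya qzp ncmj ctu
Final line count: 7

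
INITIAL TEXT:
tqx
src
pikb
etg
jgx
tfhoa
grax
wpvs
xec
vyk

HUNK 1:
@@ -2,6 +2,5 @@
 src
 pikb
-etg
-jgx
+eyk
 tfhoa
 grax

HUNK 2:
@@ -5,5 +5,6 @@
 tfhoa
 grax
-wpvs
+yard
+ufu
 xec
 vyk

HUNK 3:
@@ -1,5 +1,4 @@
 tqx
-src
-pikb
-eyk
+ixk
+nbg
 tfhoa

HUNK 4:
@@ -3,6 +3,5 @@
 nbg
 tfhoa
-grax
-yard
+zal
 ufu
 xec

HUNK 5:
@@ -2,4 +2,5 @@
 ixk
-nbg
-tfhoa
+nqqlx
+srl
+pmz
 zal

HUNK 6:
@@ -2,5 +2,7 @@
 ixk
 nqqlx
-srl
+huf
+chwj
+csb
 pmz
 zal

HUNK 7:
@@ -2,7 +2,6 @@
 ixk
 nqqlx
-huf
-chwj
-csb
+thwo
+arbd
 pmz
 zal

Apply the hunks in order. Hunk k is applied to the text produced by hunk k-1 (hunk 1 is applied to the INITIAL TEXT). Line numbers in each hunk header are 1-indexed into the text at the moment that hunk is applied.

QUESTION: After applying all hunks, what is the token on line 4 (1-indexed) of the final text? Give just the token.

Hunk 1: at line 2 remove [etg,jgx] add [eyk] -> 9 lines: tqx src pikb eyk tfhoa grax wpvs xec vyk
Hunk 2: at line 5 remove [wpvs] add [yard,ufu] -> 10 lines: tqx src pikb eyk tfhoa grax yard ufu xec vyk
Hunk 3: at line 1 remove [src,pikb,eyk] add [ixk,nbg] -> 9 lines: tqx ixk nbg tfhoa grax yard ufu xec vyk
Hunk 4: at line 3 remove [grax,yard] add [zal] -> 8 lines: tqx ixk nbg tfhoa zal ufu xec vyk
Hunk 5: at line 2 remove [nbg,tfhoa] add [nqqlx,srl,pmz] -> 9 lines: tqx ixk nqqlx srl pmz zal ufu xec vyk
Hunk 6: at line 2 remove [srl] add [huf,chwj,csb] -> 11 lines: tqx ixk nqqlx huf chwj csb pmz zal ufu xec vyk
Hunk 7: at line 2 remove [huf,chwj,csb] add [thwo,arbd] -> 10 lines: tqx ixk nqqlx thwo arbd pmz zal ufu xec vyk
Final line 4: thwo

Answer: thwo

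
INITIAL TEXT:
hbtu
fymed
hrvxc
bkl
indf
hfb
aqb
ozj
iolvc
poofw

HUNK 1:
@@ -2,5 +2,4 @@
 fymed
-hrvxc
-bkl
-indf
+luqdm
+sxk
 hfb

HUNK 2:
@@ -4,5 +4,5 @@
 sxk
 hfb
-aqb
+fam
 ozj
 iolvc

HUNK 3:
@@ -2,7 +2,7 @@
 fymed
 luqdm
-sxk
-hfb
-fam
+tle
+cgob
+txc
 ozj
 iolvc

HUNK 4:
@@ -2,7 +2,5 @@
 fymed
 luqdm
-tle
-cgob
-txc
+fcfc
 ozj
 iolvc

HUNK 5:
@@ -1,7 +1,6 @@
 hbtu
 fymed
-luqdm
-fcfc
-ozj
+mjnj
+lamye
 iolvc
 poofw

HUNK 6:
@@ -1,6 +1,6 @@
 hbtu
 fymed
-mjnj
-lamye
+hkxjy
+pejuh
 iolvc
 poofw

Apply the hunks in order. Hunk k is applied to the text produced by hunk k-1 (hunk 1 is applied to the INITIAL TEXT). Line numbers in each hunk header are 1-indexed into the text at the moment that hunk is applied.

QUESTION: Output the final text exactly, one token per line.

Hunk 1: at line 2 remove [hrvxc,bkl,indf] add [luqdm,sxk] -> 9 lines: hbtu fymed luqdm sxk hfb aqb ozj iolvc poofw
Hunk 2: at line 4 remove [aqb] add [fam] -> 9 lines: hbtu fymed luqdm sxk hfb fam ozj iolvc poofw
Hunk 3: at line 2 remove [sxk,hfb,fam] add [tle,cgob,txc] -> 9 lines: hbtu fymed luqdm tle cgob txc ozj iolvc poofw
Hunk 4: at line 2 remove [tle,cgob,txc] add [fcfc] -> 7 lines: hbtu fymed luqdm fcfc ozj iolvc poofw
Hunk 5: at line 1 remove [luqdm,fcfc,ozj] add [mjnj,lamye] -> 6 lines: hbtu fymed mjnj lamye iolvc poofw
Hunk 6: at line 1 remove [mjnj,lamye] add [hkxjy,pejuh] -> 6 lines: hbtu fymed hkxjy pejuh iolvc poofw

Answer: hbtu
fymed
hkxjy
pejuh
iolvc
poofw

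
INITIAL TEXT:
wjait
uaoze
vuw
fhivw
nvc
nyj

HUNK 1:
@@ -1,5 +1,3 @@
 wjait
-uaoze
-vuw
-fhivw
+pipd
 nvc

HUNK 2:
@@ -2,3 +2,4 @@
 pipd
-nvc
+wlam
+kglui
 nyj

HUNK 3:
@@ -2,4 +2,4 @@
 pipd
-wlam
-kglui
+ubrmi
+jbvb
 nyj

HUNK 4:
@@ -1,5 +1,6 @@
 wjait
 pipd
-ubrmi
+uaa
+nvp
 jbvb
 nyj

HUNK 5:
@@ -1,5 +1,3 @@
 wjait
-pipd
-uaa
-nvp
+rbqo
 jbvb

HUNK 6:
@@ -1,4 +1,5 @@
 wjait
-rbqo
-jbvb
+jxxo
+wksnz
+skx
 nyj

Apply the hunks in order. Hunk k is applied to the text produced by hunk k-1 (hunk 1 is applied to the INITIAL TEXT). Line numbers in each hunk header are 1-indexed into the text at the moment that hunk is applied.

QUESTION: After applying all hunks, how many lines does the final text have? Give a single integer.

Answer: 5

Derivation:
Hunk 1: at line 1 remove [uaoze,vuw,fhivw] add [pipd] -> 4 lines: wjait pipd nvc nyj
Hunk 2: at line 2 remove [nvc] add [wlam,kglui] -> 5 lines: wjait pipd wlam kglui nyj
Hunk 3: at line 2 remove [wlam,kglui] add [ubrmi,jbvb] -> 5 lines: wjait pipd ubrmi jbvb nyj
Hunk 4: at line 1 remove [ubrmi] add [uaa,nvp] -> 6 lines: wjait pipd uaa nvp jbvb nyj
Hunk 5: at line 1 remove [pipd,uaa,nvp] add [rbqo] -> 4 lines: wjait rbqo jbvb nyj
Hunk 6: at line 1 remove [rbqo,jbvb] add [jxxo,wksnz,skx] -> 5 lines: wjait jxxo wksnz skx nyj
Final line count: 5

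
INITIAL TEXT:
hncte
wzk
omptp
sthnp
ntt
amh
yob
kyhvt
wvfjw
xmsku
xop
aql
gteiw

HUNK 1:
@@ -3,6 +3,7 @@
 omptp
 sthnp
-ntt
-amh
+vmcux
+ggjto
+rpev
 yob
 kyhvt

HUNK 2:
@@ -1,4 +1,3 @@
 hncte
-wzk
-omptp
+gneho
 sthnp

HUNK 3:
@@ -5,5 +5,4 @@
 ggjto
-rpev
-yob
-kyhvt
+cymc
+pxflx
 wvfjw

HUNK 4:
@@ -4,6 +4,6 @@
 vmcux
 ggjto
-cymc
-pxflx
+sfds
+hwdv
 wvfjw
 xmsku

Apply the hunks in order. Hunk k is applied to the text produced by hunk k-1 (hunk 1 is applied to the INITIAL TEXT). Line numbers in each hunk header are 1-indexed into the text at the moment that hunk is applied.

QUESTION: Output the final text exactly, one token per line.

Answer: hncte
gneho
sthnp
vmcux
ggjto
sfds
hwdv
wvfjw
xmsku
xop
aql
gteiw

Derivation:
Hunk 1: at line 3 remove [ntt,amh] add [vmcux,ggjto,rpev] -> 14 lines: hncte wzk omptp sthnp vmcux ggjto rpev yob kyhvt wvfjw xmsku xop aql gteiw
Hunk 2: at line 1 remove [wzk,omptp] add [gneho] -> 13 lines: hncte gneho sthnp vmcux ggjto rpev yob kyhvt wvfjw xmsku xop aql gteiw
Hunk 3: at line 5 remove [rpev,yob,kyhvt] add [cymc,pxflx] -> 12 lines: hncte gneho sthnp vmcux ggjto cymc pxflx wvfjw xmsku xop aql gteiw
Hunk 4: at line 4 remove [cymc,pxflx] add [sfds,hwdv] -> 12 lines: hncte gneho sthnp vmcux ggjto sfds hwdv wvfjw xmsku xop aql gteiw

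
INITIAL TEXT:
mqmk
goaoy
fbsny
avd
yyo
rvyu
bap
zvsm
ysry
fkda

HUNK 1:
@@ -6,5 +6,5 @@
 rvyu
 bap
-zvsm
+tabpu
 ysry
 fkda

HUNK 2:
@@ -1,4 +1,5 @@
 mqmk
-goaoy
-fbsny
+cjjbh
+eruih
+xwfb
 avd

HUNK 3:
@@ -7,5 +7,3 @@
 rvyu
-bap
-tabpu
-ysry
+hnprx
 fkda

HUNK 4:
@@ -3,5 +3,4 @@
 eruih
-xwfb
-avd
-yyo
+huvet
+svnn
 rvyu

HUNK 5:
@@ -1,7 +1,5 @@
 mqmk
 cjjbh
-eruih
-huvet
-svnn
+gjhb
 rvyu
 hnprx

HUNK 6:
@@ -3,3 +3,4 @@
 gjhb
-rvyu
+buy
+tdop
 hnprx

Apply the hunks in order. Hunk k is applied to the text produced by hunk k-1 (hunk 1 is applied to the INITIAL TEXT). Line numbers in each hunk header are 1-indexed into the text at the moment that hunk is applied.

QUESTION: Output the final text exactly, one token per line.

Hunk 1: at line 6 remove [zvsm] add [tabpu] -> 10 lines: mqmk goaoy fbsny avd yyo rvyu bap tabpu ysry fkda
Hunk 2: at line 1 remove [goaoy,fbsny] add [cjjbh,eruih,xwfb] -> 11 lines: mqmk cjjbh eruih xwfb avd yyo rvyu bap tabpu ysry fkda
Hunk 3: at line 7 remove [bap,tabpu,ysry] add [hnprx] -> 9 lines: mqmk cjjbh eruih xwfb avd yyo rvyu hnprx fkda
Hunk 4: at line 3 remove [xwfb,avd,yyo] add [huvet,svnn] -> 8 lines: mqmk cjjbh eruih huvet svnn rvyu hnprx fkda
Hunk 5: at line 1 remove [eruih,huvet,svnn] add [gjhb] -> 6 lines: mqmk cjjbh gjhb rvyu hnprx fkda
Hunk 6: at line 3 remove [rvyu] add [buy,tdop] -> 7 lines: mqmk cjjbh gjhb buy tdop hnprx fkda

Answer: mqmk
cjjbh
gjhb
buy
tdop
hnprx
fkda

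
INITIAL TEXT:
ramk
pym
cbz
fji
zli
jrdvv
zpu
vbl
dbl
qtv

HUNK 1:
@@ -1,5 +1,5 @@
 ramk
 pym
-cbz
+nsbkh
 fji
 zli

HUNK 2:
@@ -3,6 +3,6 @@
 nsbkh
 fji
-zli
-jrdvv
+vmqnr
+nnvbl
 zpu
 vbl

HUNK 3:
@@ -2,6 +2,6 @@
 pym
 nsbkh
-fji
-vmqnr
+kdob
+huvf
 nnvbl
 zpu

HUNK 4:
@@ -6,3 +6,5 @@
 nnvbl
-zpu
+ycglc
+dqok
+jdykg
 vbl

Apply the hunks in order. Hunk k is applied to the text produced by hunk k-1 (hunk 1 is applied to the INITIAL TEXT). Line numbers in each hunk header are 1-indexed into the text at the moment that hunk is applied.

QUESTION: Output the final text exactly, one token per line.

Hunk 1: at line 1 remove [cbz] add [nsbkh] -> 10 lines: ramk pym nsbkh fji zli jrdvv zpu vbl dbl qtv
Hunk 2: at line 3 remove [zli,jrdvv] add [vmqnr,nnvbl] -> 10 lines: ramk pym nsbkh fji vmqnr nnvbl zpu vbl dbl qtv
Hunk 3: at line 2 remove [fji,vmqnr] add [kdob,huvf] -> 10 lines: ramk pym nsbkh kdob huvf nnvbl zpu vbl dbl qtv
Hunk 4: at line 6 remove [zpu] add [ycglc,dqok,jdykg] -> 12 lines: ramk pym nsbkh kdob huvf nnvbl ycglc dqok jdykg vbl dbl qtv

Answer: ramk
pym
nsbkh
kdob
huvf
nnvbl
ycglc
dqok
jdykg
vbl
dbl
qtv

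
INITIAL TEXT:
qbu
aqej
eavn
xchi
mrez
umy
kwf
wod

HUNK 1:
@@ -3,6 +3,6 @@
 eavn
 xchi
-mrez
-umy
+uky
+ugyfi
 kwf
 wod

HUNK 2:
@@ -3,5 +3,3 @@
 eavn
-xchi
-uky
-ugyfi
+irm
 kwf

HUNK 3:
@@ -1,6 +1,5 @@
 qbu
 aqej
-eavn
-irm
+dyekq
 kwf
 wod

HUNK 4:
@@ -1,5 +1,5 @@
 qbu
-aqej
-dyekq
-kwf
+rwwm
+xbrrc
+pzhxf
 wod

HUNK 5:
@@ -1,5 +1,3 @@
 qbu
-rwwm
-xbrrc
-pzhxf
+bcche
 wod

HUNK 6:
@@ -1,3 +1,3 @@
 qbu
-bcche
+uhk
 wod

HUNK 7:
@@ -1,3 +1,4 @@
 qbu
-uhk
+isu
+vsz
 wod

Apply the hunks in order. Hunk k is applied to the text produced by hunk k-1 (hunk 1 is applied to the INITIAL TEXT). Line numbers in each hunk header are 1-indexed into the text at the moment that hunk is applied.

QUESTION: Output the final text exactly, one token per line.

Answer: qbu
isu
vsz
wod

Derivation:
Hunk 1: at line 3 remove [mrez,umy] add [uky,ugyfi] -> 8 lines: qbu aqej eavn xchi uky ugyfi kwf wod
Hunk 2: at line 3 remove [xchi,uky,ugyfi] add [irm] -> 6 lines: qbu aqej eavn irm kwf wod
Hunk 3: at line 1 remove [eavn,irm] add [dyekq] -> 5 lines: qbu aqej dyekq kwf wod
Hunk 4: at line 1 remove [aqej,dyekq,kwf] add [rwwm,xbrrc,pzhxf] -> 5 lines: qbu rwwm xbrrc pzhxf wod
Hunk 5: at line 1 remove [rwwm,xbrrc,pzhxf] add [bcche] -> 3 lines: qbu bcche wod
Hunk 6: at line 1 remove [bcche] add [uhk] -> 3 lines: qbu uhk wod
Hunk 7: at line 1 remove [uhk] add [isu,vsz] -> 4 lines: qbu isu vsz wod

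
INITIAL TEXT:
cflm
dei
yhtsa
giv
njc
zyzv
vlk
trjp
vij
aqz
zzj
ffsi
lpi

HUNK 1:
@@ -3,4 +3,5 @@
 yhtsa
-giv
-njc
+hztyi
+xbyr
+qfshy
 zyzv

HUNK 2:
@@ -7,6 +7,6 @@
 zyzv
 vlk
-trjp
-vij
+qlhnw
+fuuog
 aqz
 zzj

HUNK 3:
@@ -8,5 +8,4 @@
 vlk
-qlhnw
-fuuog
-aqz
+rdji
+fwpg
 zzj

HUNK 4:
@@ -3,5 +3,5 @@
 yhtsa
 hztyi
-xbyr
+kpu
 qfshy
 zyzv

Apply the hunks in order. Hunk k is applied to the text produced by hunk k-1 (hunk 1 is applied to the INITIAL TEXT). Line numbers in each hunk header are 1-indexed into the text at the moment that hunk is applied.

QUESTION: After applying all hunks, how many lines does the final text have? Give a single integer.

Answer: 13

Derivation:
Hunk 1: at line 3 remove [giv,njc] add [hztyi,xbyr,qfshy] -> 14 lines: cflm dei yhtsa hztyi xbyr qfshy zyzv vlk trjp vij aqz zzj ffsi lpi
Hunk 2: at line 7 remove [trjp,vij] add [qlhnw,fuuog] -> 14 lines: cflm dei yhtsa hztyi xbyr qfshy zyzv vlk qlhnw fuuog aqz zzj ffsi lpi
Hunk 3: at line 8 remove [qlhnw,fuuog,aqz] add [rdji,fwpg] -> 13 lines: cflm dei yhtsa hztyi xbyr qfshy zyzv vlk rdji fwpg zzj ffsi lpi
Hunk 4: at line 3 remove [xbyr] add [kpu] -> 13 lines: cflm dei yhtsa hztyi kpu qfshy zyzv vlk rdji fwpg zzj ffsi lpi
Final line count: 13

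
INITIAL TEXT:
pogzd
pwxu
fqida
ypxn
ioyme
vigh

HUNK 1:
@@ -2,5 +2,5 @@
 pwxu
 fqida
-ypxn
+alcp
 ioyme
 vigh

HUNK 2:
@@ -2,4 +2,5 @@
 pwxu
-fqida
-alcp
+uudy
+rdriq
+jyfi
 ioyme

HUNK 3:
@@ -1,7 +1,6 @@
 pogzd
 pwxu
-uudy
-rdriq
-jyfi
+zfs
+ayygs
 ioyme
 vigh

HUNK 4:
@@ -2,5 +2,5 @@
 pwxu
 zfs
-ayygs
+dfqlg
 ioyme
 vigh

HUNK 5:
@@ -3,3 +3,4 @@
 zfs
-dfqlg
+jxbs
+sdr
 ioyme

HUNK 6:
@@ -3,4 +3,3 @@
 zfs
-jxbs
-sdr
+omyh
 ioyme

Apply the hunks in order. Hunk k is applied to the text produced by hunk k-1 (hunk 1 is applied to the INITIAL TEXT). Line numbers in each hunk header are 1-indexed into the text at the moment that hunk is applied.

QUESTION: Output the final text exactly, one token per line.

Answer: pogzd
pwxu
zfs
omyh
ioyme
vigh

Derivation:
Hunk 1: at line 2 remove [ypxn] add [alcp] -> 6 lines: pogzd pwxu fqida alcp ioyme vigh
Hunk 2: at line 2 remove [fqida,alcp] add [uudy,rdriq,jyfi] -> 7 lines: pogzd pwxu uudy rdriq jyfi ioyme vigh
Hunk 3: at line 1 remove [uudy,rdriq,jyfi] add [zfs,ayygs] -> 6 lines: pogzd pwxu zfs ayygs ioyme vigh
Hunk 4: at line 2 remove [ayygs] add [dfqlg] -> 6 lines: pogzd pwxu zfs dfqlg ioyme vigh
Hunk 5: at line 3 remove [dfqlg] add [jxbs,sdr] -> 7 lines: pogzd pwxu zfs jxbs sdr ioyme vigh
Hunk 6: at line 3 remove [jxbs,sdr] add [omyh] -> 6 lines: pogzd pwxu zfs omyh ioyme vigh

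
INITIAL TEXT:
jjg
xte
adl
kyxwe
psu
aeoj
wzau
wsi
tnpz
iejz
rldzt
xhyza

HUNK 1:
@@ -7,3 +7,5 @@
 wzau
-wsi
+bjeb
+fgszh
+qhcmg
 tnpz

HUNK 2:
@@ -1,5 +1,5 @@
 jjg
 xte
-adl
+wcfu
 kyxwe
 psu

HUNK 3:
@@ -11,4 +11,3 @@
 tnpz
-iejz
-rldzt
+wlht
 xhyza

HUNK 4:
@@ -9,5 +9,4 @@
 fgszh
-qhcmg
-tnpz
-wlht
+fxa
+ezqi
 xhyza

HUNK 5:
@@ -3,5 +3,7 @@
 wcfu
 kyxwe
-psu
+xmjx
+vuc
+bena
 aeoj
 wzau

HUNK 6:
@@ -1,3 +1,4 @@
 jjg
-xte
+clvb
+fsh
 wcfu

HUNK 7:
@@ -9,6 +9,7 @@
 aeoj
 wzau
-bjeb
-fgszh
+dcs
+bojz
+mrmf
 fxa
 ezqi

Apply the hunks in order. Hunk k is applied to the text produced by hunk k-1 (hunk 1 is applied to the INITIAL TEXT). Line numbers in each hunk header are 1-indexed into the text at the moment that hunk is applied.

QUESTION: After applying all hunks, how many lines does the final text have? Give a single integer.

Answer: 16

Derivation:
Hunk 1: at line 7 remove [wsi] add [bjeb,fgszh,qhcmg] -> 14 lines: jjg xte adl kyxwe psu aeoj wzau bjeb fgszh qhcmg tnpz iejz rldzt xhyza
Hunk 2: at line 1 remove [adl] add [wcfu] -> 14 lines: jjg xte wcfu kyxwe psu aeoj wzau bjeb fgszh qhcmg tnpz iejz rldzt xhyza
Hunk 3: at line 11 remove [iejz,rldzt] add [wlht] -> 13 lines: jjg xte wcfu kyxwe psu aeoj wzau bjeb fgszh qhcmg tnpz wlht xhyza
Hunk 4: at line 9 remove [qhcmg,tnpz,wlht] add [fxa,ezqi] -> 12 lines: jjg xte wcfu kyxwe psu aeoj wzau bjeb fgszh fxa ezqi xhyza
Hunk 5: at line 3 remove [psu] add [xmjx,vuc,bena] -> 14 lines: jjg xte wcfu kyxwe xmjx vuc bena aeoj wzau bjeb fgszh fxa ezqi xhyza
Hunk 6: at line 1 remove [xte] add [clvb,fsh] -> 15 lines: jjg clvb fsh wcfu kyxwe xmjx vuc bena aeoj wzau bjeb fgszh fxa ezqi xhyza
Hunk 7: at line 9 remove [bjeb,fgszh] add [dcs,bojz,mrmf] -> 16 lines: jjg clvb fsh wcfu kyxwe xmjx vuc bena aeoj wzau dcs bojz mrmf fxa ezqi xhyza
Final line count: 16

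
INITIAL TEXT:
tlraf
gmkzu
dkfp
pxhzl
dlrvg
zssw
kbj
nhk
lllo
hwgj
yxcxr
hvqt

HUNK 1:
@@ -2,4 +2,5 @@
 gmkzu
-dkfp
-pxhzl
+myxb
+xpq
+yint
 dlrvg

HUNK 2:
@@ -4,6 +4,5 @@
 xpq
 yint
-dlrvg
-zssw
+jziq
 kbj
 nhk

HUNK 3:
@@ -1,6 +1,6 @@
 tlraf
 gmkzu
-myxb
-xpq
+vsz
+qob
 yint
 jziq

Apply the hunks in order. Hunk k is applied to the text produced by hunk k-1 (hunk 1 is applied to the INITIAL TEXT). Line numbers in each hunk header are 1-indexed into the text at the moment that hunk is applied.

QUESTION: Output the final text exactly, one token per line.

Answer: tlraf
gmkzu
vsz
qob
yint
jziq
kbj
nhk
lllo
hwgj
yxcxr
hvqt

Derivation:
Hunk 1: at line 2 remove [dkfp,pxhzl] add [myxb,xpq,yint] -> 13 lines: tlraf gmkzu myxb xpq yint dlrvg zssw kbj nhk lllo hwgj yxcxr hvqt
Hunk 2: at line 4 remove [dlrvg,zssw] add [jziq] -> 12 lines: tlraf gmkzu myxb xpq yint jziq kbj nhk lllo hwgj yxcxr hvqt
Hunk 3: at line 1 remove [myxb,xpq] add [vsz,qob] -> 12 lines: tlraf gmkzu vsz qob yint jziq kbj nhk lllo hwgj yxcxr hvqt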